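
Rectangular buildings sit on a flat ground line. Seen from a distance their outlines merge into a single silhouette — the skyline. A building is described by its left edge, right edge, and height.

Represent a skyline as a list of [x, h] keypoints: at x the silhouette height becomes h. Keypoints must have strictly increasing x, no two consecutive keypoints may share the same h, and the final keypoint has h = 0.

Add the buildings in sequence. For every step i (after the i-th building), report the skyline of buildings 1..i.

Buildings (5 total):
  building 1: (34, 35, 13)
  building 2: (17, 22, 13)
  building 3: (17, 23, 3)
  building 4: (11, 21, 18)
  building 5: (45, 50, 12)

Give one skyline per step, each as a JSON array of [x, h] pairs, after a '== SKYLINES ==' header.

== SKYLINES ==
[[34,13],[35,0]]
[[17,13],[22,0],[34,13],[35,0]]
[[17,13],[22,3],[23,0],[34,13],[35,0]]
[[11,18],[21,13],[22,3],[23,0],[34,13],[35,0]]
[[11,18],[21,13],[22,3],[23,0],[34,13],[35,0],[45,12],[50,0]]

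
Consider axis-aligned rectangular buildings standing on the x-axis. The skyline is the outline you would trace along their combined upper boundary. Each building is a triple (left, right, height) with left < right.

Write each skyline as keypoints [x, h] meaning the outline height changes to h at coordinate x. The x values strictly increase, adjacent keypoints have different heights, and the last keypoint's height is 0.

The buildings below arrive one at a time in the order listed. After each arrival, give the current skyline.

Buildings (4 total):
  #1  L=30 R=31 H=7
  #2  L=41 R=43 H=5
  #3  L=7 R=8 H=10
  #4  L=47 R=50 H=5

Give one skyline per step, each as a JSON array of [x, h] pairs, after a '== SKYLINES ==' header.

== SKYLINES ==
[[30,7],[31,0]]
[[30,7],[31,0],[41,5],[43,0]]
[[7,10],[8,0],[30,7],[31,0],[41,5],[43,0]]
[[7,10],[8,0],[30,7],[31,0],[41,5],[43,0],[47,5],[50,0]]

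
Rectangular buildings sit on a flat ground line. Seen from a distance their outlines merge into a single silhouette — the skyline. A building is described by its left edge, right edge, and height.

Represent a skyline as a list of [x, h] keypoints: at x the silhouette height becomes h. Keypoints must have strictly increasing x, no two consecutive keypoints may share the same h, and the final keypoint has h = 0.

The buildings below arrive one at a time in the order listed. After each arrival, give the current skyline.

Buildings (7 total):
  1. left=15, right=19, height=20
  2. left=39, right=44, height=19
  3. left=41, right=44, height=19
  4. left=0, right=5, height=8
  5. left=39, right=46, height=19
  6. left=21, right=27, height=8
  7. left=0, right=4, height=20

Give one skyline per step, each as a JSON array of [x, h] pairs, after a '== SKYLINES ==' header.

== SKYLINES ==
[[15,20],[19,0]]
[[15,20],[19,0],[39,19],[44,0]]
[[15,20],[19,0],[39,19],[44,0]]
[[0,8],[5,0],[15,20],[19,0],[39,19],[44,0]]
[[0,8],[5,0],[15,20],[19,0],[39,19],[46,0]]
[[0,8],[5,0],[15,20],[19,0],[21,8],[27,0],[39,19],[46,0]]
[[0,20],[4,8],[5,0],[15,20],[19,0],[21,8],[27,0],[39,19],[46,0]]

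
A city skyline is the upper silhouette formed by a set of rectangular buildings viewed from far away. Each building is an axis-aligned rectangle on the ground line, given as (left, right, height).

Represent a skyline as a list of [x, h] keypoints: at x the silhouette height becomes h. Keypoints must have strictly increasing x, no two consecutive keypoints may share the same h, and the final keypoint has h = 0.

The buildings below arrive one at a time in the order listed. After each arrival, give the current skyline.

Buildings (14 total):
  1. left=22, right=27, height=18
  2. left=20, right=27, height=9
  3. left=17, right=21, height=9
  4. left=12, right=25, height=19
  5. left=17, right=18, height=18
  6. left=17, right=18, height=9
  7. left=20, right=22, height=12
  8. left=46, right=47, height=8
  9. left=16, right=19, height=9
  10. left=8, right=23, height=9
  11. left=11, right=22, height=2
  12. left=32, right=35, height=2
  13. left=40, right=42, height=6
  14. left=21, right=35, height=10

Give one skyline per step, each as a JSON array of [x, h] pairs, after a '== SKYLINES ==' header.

== SKYLINES ==
[[22,18],[27,0]]
[[20,9],[22,18],[27,0]]
[[17,9],[22,18],[27,0]]
[[12,19],[25,18],[27,0]]
[[12,19],[25,18],[27,0]]
[[12,19],[25,18],[27,0]]
[[12,19],[25,18],[27,0]]
[[12,19],[25,18],[27,0],[46,8],[47,0]]
[[12,19],[25,18],[27,0],[46,8],[47,0]]
[[8,9],[12,19],[25,18],[27,0],[46,8],[47,0]]
[[8,9],[12,19],[25,18],[27,0],[46,8],[47,0]]
[[8,9],[12,19],[25,18],[27,0],[32,2],[35,0],[46,8],[47,0]]
[[8,9],[12,19],[25,18],[27,0],[32,2],[35,0],[40,6],[42,0],[46,8],[47,0]]
[[8,9],[12,19],[25,18],[27,10],[35,0],[40,6],[42,0],[46,8],[47,0]]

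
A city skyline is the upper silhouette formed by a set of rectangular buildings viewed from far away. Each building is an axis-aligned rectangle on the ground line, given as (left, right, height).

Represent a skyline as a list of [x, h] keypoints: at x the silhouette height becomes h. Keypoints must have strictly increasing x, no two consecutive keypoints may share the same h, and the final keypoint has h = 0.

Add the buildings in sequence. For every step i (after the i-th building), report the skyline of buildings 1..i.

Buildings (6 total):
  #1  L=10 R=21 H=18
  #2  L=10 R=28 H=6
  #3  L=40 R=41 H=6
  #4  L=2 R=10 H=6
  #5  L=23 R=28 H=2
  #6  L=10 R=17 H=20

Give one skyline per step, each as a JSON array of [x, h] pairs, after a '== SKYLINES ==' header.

== SKYLINES ==
[[10,18],[21,0]]
[[10,18],[21,6],[28,0]]
[[10,18],[21,6],[28,0],[40,6],[41,0]]
[[2,6],[10,18],[21,6],[28,0],[40,6],[41,0]]
[[2,6],[10,18],[21,6],[28,0],[40,6],[41,0]]
[[2,6],[10,20],[17,18],[21,6],[28,0],[40,6],[41,0]]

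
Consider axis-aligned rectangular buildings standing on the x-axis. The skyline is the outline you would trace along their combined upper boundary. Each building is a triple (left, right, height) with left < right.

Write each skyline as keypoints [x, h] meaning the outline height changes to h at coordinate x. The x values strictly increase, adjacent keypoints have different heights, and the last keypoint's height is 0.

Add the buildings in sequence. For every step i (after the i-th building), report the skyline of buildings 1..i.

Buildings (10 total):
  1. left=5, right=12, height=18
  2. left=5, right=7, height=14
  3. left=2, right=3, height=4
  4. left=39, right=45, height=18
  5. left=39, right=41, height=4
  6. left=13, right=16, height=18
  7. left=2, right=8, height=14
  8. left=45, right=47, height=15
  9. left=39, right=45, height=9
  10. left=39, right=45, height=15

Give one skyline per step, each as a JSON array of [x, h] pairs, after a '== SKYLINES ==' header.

== SKYLINES ==
[[5,18],[12,0]]
[[5,18],[12,0]]
[[2,4],[3,0],[5,18],[12,0]]
[[2,4],[3,0],[5,18],[12,0],[39,18],[45,0]]
[[2,4],[3,0],[5,18],[12,0],[39,18],[45,0]]
[[2,4],[3,0],[5,18],[12,0],[13,18],[16,0],[39,18],[45,0]]
[[2,14],[5,18],[12,0],[13,18],[16,0],[39,18],[45,0]]
[[2,14],[5,18],[12,0],[13,18],[16,0],[39,18],[45,15],[47,0]]
[[2,14],[5,18],[12,0],[13,18],[16,0],[39,18],[45,15],[47,0]]
[[2,14],[5,18],[12,0],[13,18],[16,0],[39,18],[45,15],[47,0]]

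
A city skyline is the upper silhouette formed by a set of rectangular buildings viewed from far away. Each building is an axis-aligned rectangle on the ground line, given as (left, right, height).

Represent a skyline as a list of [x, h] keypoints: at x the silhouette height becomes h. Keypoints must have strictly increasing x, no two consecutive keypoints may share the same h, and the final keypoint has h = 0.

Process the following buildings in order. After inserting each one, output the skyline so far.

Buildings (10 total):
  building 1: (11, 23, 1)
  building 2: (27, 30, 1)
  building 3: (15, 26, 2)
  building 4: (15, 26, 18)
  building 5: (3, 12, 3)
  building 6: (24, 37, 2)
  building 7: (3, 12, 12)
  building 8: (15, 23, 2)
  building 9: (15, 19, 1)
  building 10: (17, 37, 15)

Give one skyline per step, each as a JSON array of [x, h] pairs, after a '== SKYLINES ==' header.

== SKYLINES ==
[[11,1],[23,0]]
[[11,1],[23,0],[27,1],[30,0]]
[[11,1],[15,2],[26,0],[27,1],[30,0]]
[[11,1],[15,18],[26,0],[27,1],[30,0]]
[[3,3],[12,1],[15,18],[26,0],[27,1],[30,0]]
[[3,3],[12,1],[15,18],[26,2],[37,0]]
[[3,12],[12,1],[15,18],[26,2],[37,0]]
[[3,12],[12,1],[15,18],[26,2],[37,0]]
[[3,12],[12,1],[15,18],[26,2],[37,0]]
[[3,12],[12,1],[15,18],[26,15],[37,0]]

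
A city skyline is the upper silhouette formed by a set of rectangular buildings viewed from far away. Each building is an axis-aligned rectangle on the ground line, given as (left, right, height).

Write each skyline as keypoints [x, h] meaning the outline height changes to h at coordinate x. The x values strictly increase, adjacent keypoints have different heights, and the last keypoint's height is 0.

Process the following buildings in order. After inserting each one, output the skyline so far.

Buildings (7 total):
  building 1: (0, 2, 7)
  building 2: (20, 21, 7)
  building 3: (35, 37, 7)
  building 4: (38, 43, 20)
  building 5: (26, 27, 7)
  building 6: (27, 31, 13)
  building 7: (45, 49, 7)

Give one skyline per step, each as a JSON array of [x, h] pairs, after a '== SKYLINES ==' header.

== SKYLINES ==
[[0,7],[2,0]]
[[0,7],[2,0],[20,7],[21,0]]
[[0,7],[2,0],[20,7],[21,0],[35,7],[37,0]]
[[0,7],[2,0],[20,7],[21,0],[35,7],[37,0],[38,20],[43,0]]
[[0,7],[2,0],[20,7],[21,0],[26,7],[27,0],[35,7],[37,0],[38,20],[43,0]]
[[0,7],[2,0],[20,7],[21,0],[26,7],[27,13],[31,0],[35,7],[37,0],[38,20],[43,0]]
[[0,7],[2,0],[20,7],[21,0],[26,7],[27,13],[31,0],[35,7],[37,0],[38,20],[43,0],[45,7],[49,0]]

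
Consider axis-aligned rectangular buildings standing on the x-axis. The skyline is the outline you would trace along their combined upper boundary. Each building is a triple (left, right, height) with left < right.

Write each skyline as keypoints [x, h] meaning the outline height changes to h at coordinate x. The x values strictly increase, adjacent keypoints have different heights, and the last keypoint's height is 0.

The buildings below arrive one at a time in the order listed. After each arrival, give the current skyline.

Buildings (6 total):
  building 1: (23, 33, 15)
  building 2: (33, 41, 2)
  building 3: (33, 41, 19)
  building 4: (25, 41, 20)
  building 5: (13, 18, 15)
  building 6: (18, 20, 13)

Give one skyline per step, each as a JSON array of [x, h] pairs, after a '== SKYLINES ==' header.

== SKYLINES ==
[[23,15],[33,0]]
[[23,15],[33,2],[41,0]]
[[23,15],[33,19],[41,0]]
[[23,15],[25,20],[41,0]]
[[13,15],[18,0],[23,15],[25,20],[41,0]]
[[13,15],[18,13],[20,0],[23,15],[25,20],[41,0]]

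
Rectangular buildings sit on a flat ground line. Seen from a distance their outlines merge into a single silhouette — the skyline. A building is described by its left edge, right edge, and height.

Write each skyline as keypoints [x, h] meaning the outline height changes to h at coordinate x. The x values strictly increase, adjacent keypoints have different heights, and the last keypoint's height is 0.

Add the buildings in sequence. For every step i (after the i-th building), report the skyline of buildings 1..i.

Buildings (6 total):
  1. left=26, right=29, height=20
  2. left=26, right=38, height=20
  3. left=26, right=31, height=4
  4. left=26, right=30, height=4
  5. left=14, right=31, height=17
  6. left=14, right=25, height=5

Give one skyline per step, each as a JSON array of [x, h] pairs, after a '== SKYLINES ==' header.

== SKYLINES ==
[[26,20],[29,0]]
[[26,20],[38,0]]
[[26,20],[38,0]]
[[26,20],[38,0]]
[[14,17],[26,20],[38,0]]
[[14,17],[26,20],[38,0]]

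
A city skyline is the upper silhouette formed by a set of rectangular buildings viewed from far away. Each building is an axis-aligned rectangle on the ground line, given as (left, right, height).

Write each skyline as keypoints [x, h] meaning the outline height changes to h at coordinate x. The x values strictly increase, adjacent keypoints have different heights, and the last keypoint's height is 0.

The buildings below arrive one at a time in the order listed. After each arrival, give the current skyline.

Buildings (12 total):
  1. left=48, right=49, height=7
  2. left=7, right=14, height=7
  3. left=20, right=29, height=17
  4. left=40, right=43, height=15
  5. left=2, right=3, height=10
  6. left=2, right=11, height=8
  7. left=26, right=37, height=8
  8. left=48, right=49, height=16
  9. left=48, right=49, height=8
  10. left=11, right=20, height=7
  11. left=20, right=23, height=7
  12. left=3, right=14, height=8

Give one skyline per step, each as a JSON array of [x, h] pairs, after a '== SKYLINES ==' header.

== SKYLINES ==
[[48,7],[49,0]]
[[7,7],[14,0],[48,7],[49,0]]
[[7,7],[14,0],[20,17],[29,0],[48,7],[49,0]]
[[7,7],[14,0],[20,17],[29,0],[40,15],[43,0],[48,7],[49,0]]
[[2,10],[3,0],[7,7],[14,0],[20,17],[29,0],[40,15],[43,0],[48,7],[49,0]]
[[2,10],[3,8],[11,7],[14,0],[20,17],[29,0],[40,15],[43,0],[48,7],[49,0]]
[[2,10],[3,8],[11,7],[14,0],[20,17],[29,8],[37,0],[40,15],[43,0],[48,7],[49,0]]
[[2,10],[3,8],[11,7],[14,0],[20,17],[29,8],[37,0],[40,15],[43,0],[48,16],[49,0]]
[[2,10],[3,8],[11,7],[14,0],[20,17],[29,8],[37,0],[40,15],[43,0],[48,16],[49,0]]
[[2,10],[3,8],[11,7],[20,17],[29,8],[37,0],[40,15],[43,0],[48,16],[49,0]]
[[2,10],[3,8],[11,7],[20,17],[29,8],[37,0],[40,15],[43,0],[48,16],[49,0]]
[[2,10],[3,8],[14,7],[20,17],[29,8],[37,0],[40,15],[43,0],[48,16],[49,0]]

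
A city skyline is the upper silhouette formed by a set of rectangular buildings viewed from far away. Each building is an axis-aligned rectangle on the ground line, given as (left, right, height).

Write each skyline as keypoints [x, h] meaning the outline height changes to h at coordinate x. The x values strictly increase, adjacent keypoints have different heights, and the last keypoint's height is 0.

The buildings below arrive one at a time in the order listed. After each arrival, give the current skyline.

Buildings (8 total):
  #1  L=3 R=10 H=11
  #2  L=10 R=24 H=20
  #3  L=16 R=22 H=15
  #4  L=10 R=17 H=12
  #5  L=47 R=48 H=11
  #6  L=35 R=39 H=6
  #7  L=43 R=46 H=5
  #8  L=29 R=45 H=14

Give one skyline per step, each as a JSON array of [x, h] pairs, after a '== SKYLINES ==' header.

== SKYLINES ==
[[3,11],[10,0]]
[[3,11],[10,20],[24,0]]
[[3,11],[10,20],[24,0]]
[[3,11],[10,20],[24,0]]
[[3,11],[10,20],[24,0],[47,11],[48,0]]
[[3,11],[10,20],[24,0],[35,6],[39,0],[47,11],[48,0]]
[[3,11],[10,20],[24,0],[35,6],[39,0],[43,5],[46,0],[47,11],[48,0]]
[[3,11],[10,20],[24,0],[29,14],[45,5],[46,0],[47,11],[48,0]]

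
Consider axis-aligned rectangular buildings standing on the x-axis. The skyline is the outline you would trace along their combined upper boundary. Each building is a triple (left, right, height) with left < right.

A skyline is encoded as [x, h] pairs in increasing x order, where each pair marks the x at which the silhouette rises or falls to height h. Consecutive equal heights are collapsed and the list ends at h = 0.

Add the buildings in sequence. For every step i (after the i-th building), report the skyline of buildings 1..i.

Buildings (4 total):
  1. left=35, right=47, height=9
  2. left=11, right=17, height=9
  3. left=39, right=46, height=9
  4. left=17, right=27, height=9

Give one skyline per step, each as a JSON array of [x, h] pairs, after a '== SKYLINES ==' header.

== SKYLINES ==
[[35,9],[47,0]]
[[11,9],[17,0],[35,9],[47,0]]
[[11,9],[17,0],[35,9],[47,0]]
[[11,9],[27,0],[35,9],[47,0]]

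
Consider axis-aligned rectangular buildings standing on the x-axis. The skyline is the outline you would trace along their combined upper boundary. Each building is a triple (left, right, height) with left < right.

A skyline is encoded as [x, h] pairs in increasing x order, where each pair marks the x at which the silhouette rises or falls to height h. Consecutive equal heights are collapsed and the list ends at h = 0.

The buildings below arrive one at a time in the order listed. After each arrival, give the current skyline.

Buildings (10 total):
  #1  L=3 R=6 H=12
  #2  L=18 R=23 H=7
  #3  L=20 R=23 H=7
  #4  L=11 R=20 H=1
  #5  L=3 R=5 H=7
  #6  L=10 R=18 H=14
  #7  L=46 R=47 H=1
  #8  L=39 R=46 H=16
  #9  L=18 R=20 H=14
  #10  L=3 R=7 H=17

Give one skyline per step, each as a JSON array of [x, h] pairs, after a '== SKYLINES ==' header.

== SKYLINES ==
[[3,12],[6,0]]
[[3,12],[6,0],[18,7],[23,0]]
[[3,12],[6,0],[18,7],[23,0]]
[[3,12],[6,0],[11,1],[18,7],[23,0]]
[[3,12],[6,0],[11,1],[18,7],[23,0]]
[[3,12],[6,0],[10,14],[18,7],[23,0]]
[[3,12],[6,0],[10,14],[18,7],[23,0],[46,1],[47,0]]
[[3,12],[6,0],[10,14],[18,7],[23,0],[39,16],[46,1],[47,0]]
[[3,12],[6,0],[10,14],[20,7],[23,0],[39,16],[46,1],[47,0]]
[[3,17],[7,0],[10,14],[20,7],[23,0],[39,16],[46,1],[47,0]]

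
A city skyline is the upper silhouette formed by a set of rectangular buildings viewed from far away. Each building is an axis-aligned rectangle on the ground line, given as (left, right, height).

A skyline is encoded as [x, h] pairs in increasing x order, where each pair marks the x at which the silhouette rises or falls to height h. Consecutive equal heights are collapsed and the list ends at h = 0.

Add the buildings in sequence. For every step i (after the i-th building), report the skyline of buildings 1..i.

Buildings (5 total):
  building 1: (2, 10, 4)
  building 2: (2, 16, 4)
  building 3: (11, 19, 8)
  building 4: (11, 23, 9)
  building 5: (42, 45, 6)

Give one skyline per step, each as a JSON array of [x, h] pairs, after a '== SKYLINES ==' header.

== SKYLINES ==
[[2,4],[10,0]]
[[2,4],[16,0]]
[[2,4],[11,8],[19,0]]
[[2,4],[11,9],[23,0]]
[[2,4],[11,9],[23,0],[42,6],[45,0]]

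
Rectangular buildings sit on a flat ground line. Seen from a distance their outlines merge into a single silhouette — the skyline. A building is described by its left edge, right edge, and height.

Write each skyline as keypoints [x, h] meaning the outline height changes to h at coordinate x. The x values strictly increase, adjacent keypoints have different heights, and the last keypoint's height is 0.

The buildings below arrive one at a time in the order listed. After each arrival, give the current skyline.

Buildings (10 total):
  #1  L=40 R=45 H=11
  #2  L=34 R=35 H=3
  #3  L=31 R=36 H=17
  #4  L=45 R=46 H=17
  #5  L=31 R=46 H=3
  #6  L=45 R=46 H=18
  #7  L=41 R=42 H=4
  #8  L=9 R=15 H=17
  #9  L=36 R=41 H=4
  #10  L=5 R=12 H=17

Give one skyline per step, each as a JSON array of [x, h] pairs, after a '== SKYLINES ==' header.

== SKYLINES ==
[[40,11],[45,0]]
[[34,3],[35,0],[40,11],[45,0]]
[[31,17],[36,0],[40,11],[45,0]]
[[31,17],[36,0],[40,11],[45,17],[46,0]]
[[31,17],[36,3],[40,11],[45,17],[46,0]]
[[31,17],[36,3],[40,11],[45,18],[46,0]]
[[31,17],[36,3],[40,11],[45,18],[46,0]]
[[9,17],[15,0],[31,17],[36,3],[40,11],[45,18],[46,0]]
[[9,17],[15,0],[31,17],[36,4],[40,11],[45,18],[46,0]]
[[5,17],[15,0],[31,17],[36,4],[40,11],[45,18],[46,0]]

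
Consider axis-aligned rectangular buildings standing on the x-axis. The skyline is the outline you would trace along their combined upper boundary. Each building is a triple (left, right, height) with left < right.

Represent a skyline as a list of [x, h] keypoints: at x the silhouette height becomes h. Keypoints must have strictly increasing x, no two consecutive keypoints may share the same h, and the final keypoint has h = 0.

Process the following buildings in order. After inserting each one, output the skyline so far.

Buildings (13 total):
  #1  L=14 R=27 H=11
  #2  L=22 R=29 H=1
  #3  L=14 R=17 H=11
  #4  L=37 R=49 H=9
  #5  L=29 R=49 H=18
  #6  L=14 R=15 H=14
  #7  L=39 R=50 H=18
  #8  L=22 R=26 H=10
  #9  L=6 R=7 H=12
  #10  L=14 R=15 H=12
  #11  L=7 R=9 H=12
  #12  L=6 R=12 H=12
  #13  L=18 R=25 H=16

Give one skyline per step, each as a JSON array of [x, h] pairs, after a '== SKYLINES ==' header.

== SKYLINES ==
[[14,11],[27,0]]
[[14,11],[27,1],[29,0]]
[[14,11],[27,1],[29,0]]
[[14,11],[27,1],[29,0],[37,9],[49,0]]
[[14,11],[27,1],[29,18],[49,0]]
[[14,14],[15,11],[27,1],[29,18],[49,0]]
[[14,14],[15,11],[27,1],[29,18],[50,0]]
[[14,14],[15,11],[27,1],[29,18],[50,0]]
[[6,12],[7,0],[14,14],[15,11],[27,1],[29,18],[50,0]]
[[6,12],[7,0],[14,14],[15,11],[27,1],[29,18],[50,0]]
[[6,12],[9,0],[14,14],[15,11],[27,1],[29,18],[50,0]]
[[6,12],[12,0],[14,14],[15,11],[27,1],[29,18],[50,0]]
[[6,12],[12,0],[14,14],[15,11],[18,16],[25,11],[27,1],[29,18],[50,0]]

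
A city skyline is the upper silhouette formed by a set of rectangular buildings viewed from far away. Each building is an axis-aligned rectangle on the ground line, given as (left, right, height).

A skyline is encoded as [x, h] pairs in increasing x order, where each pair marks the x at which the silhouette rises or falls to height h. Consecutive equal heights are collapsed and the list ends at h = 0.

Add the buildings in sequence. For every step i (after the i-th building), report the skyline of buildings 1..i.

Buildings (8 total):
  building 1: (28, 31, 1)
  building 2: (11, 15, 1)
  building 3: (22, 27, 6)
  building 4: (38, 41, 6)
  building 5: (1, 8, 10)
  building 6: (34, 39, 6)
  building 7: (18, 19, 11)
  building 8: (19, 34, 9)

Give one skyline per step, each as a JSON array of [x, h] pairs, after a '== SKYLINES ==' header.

== SKYLINES ==
[[28,1],[31,0]]
[[11,1],[15,0],[28,1],[31,0]]
[[11,1],[15,0],[22,6],[27,0],[28,1],[31,0]]
[[11,1],[15,0],[22,6],[27,0],[28,1],[31,0],[38,6],[41,0]]
[[1,10],[8,0],[11,1],[15,0],[22,6],[27,0],[28,1],[31,0],[38,6],[41,0]]
[[1,10],[8,0],[11,1],[15,0],[22,6],[27,0],[28,1],[31,0],[34,6],[41,0]]
[[1,10],[8,0],[11,1],[15,0],[18,11],[19,0],[22,6],[27,0],[28,1],[31,0],[34,6],[41,0]]
[[1,10],[8,0],[11,1],[15,0],[18,11],[19,9],[34,6],[41,0]]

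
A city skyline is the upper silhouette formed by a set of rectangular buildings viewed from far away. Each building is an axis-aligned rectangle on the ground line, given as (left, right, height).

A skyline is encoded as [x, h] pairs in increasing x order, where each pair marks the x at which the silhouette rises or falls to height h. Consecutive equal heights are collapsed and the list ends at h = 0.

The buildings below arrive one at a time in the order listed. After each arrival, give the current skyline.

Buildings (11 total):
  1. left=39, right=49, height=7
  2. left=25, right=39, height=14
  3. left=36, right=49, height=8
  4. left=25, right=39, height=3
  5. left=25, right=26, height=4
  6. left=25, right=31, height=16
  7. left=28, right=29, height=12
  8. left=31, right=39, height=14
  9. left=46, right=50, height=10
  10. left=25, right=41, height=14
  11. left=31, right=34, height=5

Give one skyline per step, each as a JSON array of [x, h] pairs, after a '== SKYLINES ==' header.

== SKYLINES ==
[[39,7],[49,0]]
[[25,14],[39,7],[49,0]]
[[25,14],[39,8],[49,0]]
[[25,14],[39,8],[49,0]]
[[25,14],[39,8],[49,0]]
[[25,16],[31,14],[39,8],[49,0]]
[[25,16],[31,14],[39,8],[49,0]]
[[25,16],[31,14],[39,8],[49,0]]
[[25,16],[31,14],[39,8],[46,10],[50,0]]
[[25,16],[31,14],[41,8],[46,10],[50,0]]
[[25,16],[31,14],[41,8],[46,10],[50,0]]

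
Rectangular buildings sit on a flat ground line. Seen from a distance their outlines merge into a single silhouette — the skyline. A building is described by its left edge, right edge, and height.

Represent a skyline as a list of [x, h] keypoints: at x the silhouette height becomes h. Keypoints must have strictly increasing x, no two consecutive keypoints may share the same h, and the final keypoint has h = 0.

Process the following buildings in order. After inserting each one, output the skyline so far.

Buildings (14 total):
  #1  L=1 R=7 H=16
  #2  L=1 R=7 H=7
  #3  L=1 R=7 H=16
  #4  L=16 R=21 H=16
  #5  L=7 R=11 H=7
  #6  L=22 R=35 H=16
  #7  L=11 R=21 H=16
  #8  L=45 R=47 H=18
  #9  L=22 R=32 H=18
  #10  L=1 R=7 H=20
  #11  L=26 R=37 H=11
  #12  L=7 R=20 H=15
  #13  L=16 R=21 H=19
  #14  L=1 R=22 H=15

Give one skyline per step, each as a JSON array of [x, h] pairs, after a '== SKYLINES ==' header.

== SKYLINES ==
[[1,16],[7,0]]
[[1,16],[7,0]]
[[1,16],[7,0]]
[[1,16],[7,0],[16,16],[21,0]]
[[1,16],[7,7],[11,0],[16,16],[21,0]]
[[1,16],[7,7],[11,0],[16,16],[21,0],[22,16],[35,0]]
[[1,16],[7,7],[11,16],[21,0],[22,16],[35,0]]
[[1,16],[7,7],[11,16],[21,0],[22,16],[35,0],[45,18],[47,0]]
[[1,16],[7,7],[11,16],[21,0],[22,18],[32,16],[35,0],[45,18],[47,0]]
[[1,20],[7,7],[11,16],[21,0],[22,18],[32,16],[35,0],[45,18],[47,0]]
[[1,20],[7,7],[11,16],[21,0],[22,18],[32,16],[35,11],[37,0],[45,18],[47,0]]
[[1,20],[7,15],[11,16],[21,0],[22,18],[32,16],[35,11],[37,0],[45,18],[47,0]]
[[1,20],[7,15],[11,16],[16,19],[21,0],[22,18],[32,16],[35,11],[37,0],[45,18],[47,0]]
[[1,20],[7,15],[11,16],[16,19],[21,15],[22,18],[32,16],[35,11],[37,0],[45,18],[47,0]]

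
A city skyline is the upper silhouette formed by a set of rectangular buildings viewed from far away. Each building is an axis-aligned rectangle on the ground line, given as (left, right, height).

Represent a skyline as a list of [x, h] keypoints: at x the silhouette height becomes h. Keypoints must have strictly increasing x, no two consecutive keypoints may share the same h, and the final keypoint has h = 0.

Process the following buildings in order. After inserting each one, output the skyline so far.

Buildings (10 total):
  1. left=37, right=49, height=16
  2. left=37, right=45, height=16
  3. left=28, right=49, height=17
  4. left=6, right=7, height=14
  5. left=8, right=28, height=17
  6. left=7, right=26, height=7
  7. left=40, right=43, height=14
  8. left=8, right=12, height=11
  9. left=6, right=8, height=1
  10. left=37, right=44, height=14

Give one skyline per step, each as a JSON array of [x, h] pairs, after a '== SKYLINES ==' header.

== SKYLINES ==
[[37,16],[49,0]]
[[37,16],[49,0]]
[[28,17],[49,0]]
[[6,14],[7,0],[28,17],[49,0]]
[[6,14],[7,0],[8,17],[49,0]]
[[6,14],[7,7],[8,17],[49,0]]
[[6,14],[7,7],[8,17],[49,0]]
[[6,14],[7,7],[8,17],[49,0]]
[[6,14],[7,7],[8,17],[49,0]]
[[6,14],[7,7],[8,17],[49,0]]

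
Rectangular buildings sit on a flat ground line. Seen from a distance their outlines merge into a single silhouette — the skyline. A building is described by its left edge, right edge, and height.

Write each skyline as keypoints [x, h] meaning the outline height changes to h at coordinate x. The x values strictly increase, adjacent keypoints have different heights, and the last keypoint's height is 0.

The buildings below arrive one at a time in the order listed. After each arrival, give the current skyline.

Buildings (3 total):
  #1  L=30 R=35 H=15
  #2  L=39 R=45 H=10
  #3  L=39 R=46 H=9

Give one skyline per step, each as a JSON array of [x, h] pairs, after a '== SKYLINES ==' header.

== SKYLINES ==
[[30,15],[35,0]]
[[30,15],[35,0],[39,10],[45,0]]
[[30,15],[35,0],[39,10],[45,9],[46,0]]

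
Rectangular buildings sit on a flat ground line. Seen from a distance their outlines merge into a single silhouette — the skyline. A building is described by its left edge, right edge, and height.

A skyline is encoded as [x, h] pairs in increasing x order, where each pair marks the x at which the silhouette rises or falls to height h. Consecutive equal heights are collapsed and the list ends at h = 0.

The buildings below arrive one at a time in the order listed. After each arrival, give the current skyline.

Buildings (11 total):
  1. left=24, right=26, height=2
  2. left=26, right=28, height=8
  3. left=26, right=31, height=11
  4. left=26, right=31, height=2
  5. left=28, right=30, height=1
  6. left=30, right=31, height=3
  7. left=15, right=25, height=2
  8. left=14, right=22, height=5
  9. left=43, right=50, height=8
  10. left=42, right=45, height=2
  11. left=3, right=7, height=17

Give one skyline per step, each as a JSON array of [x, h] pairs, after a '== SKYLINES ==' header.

== SKYLINES ==
[[24,2],[26,0]]
[[24,2],[26,8],[28,0]]
[[24,2],[26,11],[31,0]]
[[24,2],[26,11],[31,0]]
[[24,2],[26,11],[31,0]]
[[24,2],[26,11],[31,0]]
[[15,2],[26,11],[31,0]]
[[14,5],[22,2],[26,11],[31,0]]
[[14,5],[22,2],[26,11],[31,0],[43,8],[50,0]]
[[14,5],[22,2],[26,11],[31,0],[42,2],[43,8],[50,0]]
[[3,17],[7,0],[14,5],[22,2],[26,11],[31,0],[42,2],[43,8],[50,0]]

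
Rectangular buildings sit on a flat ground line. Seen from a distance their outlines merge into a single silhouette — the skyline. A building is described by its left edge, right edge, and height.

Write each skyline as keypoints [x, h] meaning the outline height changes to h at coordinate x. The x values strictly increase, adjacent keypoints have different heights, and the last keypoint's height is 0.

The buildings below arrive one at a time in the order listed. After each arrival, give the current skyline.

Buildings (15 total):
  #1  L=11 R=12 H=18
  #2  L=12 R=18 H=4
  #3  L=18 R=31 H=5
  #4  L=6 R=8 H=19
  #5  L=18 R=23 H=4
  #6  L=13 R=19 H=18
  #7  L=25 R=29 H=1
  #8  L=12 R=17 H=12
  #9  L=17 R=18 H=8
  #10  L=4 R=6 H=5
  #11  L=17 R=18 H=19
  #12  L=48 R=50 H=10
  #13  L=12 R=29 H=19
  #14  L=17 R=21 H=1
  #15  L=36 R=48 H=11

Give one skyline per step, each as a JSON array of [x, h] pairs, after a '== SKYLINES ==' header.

== SKYLINES ==
[[11,18],[12,0]]
[[11,18],[12,4],[18,0]]
[[11,18],[12,4],[18,5],[31,0]]
[[6,19],[8,0],[11,18],[12,4],[18,5],[31,0]]
[[6,19],[8,0],[11,18],[12,4],[18,5],[31,0]]
[[6,19],[8,0],[11,18],[12,4],[13,18],[19,5],[31,0]]
[[6,19],[8,0],[11,18],[12,4],[13,18],[19,5],[31,0]]
[[6,19],[8,0],[11,18],[12,12],[13,18],[19,5],[31,0]]
[[6,19],[8,0],[11,18],[12,12],[13,18],[19,5],[31,0]]
[[4,5],[6,19],[8,0],[11,18],[12,12],[13,18],[19,5],[31,0]]
[[4,5],[6,19],[8,0],[11,18],[12,12],[13,18],[17,19],[18,18],[19,5],[31,0]]
[[4,5],[6,19],[8,0],[11,18],[12,12],[13,18],[17,19],[18,18],[19,5],[31,0],[48,10],[50,0]]
[[4,5],[6,19],[8,0],[11,18],[12,19],[29,5],[31,0],[48,10],[50,0]]
[[4,5],[6,19],[8,0],[11,18],[12,19],[29,5],[31,0],[48,10],[50,0]]
[[4,5],[6,19],[8,0],[11,18],[12,19],[29,5],[31,0],[36,11],[48,10],[50,0]]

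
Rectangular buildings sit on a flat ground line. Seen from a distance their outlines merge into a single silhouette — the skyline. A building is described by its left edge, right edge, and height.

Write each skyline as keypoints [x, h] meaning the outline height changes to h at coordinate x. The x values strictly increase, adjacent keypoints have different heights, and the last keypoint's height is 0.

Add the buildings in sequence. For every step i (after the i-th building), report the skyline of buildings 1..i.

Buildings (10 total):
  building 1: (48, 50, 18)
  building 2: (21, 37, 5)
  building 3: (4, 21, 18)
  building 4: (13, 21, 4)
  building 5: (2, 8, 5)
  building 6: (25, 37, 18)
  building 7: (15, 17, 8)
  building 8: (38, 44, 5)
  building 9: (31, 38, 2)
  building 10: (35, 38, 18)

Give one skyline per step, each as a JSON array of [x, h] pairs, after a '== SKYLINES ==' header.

== SKYLINES ==
[[48,18],[50,0]]
[[21,5],[37,0],[48,18],[50,0]]
[[4,18],[21,5],[37,0],[48,18],[50,0]]
[[4,18],[21,5],[37,0],[48,18],[50,0]]
[[2,5],[4,18],[21,5],[37,0],[48,18],[50,0]]
[[2,5],[4,18],[21,5],[25,18],[37,0],[48,18],[50,0]]
[[2,5],[4,18],[21,5],[25,18],[37,0],[48,18],[50,0]]
[[2,5],[4,18],[21,5],[25,18],[37,0],[38,5],[44,0],[48,18],[50,0]]
[[2,5],[4,18],[21,5],[25,18],[37,2],[38,5],[44,0],[48,18],[50,0]]
[[2,5],[4,18],[21,5],[25,18],[38,5],[44,0],[48,18],[50,0]]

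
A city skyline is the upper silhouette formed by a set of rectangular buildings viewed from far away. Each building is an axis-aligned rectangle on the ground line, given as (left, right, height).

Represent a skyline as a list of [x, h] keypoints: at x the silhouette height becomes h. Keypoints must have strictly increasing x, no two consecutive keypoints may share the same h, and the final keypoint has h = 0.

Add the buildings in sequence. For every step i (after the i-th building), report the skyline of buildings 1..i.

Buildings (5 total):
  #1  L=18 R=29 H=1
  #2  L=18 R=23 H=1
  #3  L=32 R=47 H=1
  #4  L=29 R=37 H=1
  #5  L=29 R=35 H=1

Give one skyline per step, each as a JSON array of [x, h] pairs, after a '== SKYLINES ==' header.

== SKYLINES ==
[[18,1],[29,0]]
[[18,1],[29,0]]
[[18,1],[29,0],[32,1],[47,0]]
[[18,1],[47,0]]
[[18,1],[47,0]]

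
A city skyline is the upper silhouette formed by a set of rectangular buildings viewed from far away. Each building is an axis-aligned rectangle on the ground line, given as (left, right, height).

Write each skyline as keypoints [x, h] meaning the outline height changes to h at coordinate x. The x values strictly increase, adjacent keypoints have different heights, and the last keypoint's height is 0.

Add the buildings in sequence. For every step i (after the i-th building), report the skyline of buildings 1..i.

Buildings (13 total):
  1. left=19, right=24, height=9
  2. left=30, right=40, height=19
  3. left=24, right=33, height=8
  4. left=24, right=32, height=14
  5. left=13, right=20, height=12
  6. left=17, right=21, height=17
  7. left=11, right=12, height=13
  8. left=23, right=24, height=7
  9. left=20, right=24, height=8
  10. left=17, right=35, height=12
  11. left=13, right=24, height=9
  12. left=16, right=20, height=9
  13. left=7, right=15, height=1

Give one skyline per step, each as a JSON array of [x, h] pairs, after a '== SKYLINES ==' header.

== SKYLINES ==
[[19,9],[24,0]]
[[19,9],[24,0],[30,19],[40,0]]
[[19,9],[24,8],[30,19],[40,0]]
[[19,9],[24,14],[30,19],[40,0]]
[[13,12],[20,9],[24,14],[30,19],[40,0]]
[[13,12],[17,17],[21,9],[24,14],[30,19],[40,0]]
[[11,13],[12,0],[13,12],[17,17],[21,9],[24,14],[30,19],[40,0]]
[[11,13],[12,0],[13,12],[17,17],[21,9],[24,14],[30,19],[40,0]]
[[11,13],[12,0],[13,12],[17,17],[21,9],[24,14],[30,19],[40,0]]
[[11,13],[12,0],[13,12],[17,17],[21,12],[24,14],[30,19],[40,0]]
[[11,13],[12,0],[13,12],[17,17],[21,12],[24,14],[30,19],[40,0]]
[[11,13],[12,0],[13,12],[17,17],[21,12],[24,14],[30,19],[40,0]]
[[7,1],[11,13],[12,1],[13,12],[17,17],[21,12],[24,14],[30,19],[40,0]]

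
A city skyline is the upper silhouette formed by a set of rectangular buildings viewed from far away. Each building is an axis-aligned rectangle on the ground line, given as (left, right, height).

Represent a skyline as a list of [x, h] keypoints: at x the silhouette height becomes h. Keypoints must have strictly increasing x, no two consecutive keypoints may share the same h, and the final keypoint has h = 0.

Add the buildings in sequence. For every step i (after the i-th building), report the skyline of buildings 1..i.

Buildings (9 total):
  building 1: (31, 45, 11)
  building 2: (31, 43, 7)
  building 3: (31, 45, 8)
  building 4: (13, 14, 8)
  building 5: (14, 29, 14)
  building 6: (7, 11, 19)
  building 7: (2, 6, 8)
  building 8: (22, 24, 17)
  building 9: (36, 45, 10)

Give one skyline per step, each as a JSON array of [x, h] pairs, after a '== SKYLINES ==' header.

== SKYLINES ==
[[31,11],[45,0]]
[[31,11],[45,0]]
[[31,11],[45,0]]
[[13,8],[14,0],[31,11],[45,0]]
[[13,8],[14,14],[29,0],[31,11],[45,0]]
[[7,19],[11,0],[13,8],[14,14],[29,0],[31,11],[45,0]]
[[2,8],[6,0],[7,19],[11,0],[13,8],[14,14],[29,0],[31,11],[45,0]]
[[2,8],[6,0],[7,19],[11,0],[13,8],[14,14],[22,17],[24,14],[29,0],[31,11],[45,0]]
[[2,8],[6,0],[7,19],[11,0],[13,8],[14,14],[22,17],[24,14],[29,0],[31,11],[45,0]]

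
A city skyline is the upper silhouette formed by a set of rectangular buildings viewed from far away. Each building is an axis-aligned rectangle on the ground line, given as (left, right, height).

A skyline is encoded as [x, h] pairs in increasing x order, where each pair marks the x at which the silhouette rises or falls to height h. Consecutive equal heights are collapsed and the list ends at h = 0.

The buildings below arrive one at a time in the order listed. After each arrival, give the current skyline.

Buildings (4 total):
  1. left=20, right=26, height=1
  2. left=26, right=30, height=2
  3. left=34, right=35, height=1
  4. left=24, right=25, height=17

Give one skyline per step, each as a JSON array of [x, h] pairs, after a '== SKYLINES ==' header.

== SKYLINES ==
[[20,1],[26,0]]
[[20,1],[26,2],[30,0]]
[[20,1],[26,2],[30,0],[34,1],[35,0]]
[[20,1],[24,17],[25,1],[26,2],[30,0],[34,1],[35,0]]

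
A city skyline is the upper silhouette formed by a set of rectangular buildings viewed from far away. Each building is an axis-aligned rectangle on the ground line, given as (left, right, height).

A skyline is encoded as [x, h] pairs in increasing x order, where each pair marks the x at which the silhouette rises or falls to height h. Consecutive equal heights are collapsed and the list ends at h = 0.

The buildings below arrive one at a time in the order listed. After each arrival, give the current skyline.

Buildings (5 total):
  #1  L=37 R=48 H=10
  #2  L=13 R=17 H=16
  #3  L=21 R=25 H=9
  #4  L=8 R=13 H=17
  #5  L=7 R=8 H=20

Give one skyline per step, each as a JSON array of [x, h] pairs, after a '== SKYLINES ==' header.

== SKYLINES ==
[[37,10],[48,0]]
[[13,16],[17,0],[37,10],[48,0]]
[[13,16],[17,0],[21,9],[25,0],[37,10],[48,0]]
[[8,17],[13,16],[17,0],[21,9],[25,0],[37,10],[48,0]]
[[7,20],[8,17],[13,16],[17,0],[21,9],[25,0],[37,10],[48,0]]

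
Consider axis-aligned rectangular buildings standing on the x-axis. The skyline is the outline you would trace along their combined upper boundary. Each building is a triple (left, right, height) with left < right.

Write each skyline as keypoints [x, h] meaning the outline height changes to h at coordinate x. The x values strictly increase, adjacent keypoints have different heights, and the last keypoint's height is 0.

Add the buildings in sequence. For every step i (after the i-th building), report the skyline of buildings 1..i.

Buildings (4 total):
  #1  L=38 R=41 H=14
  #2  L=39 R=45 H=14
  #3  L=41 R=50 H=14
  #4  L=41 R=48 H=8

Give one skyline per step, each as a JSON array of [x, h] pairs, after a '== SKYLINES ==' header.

== SKYLINES ==
[[38,14],[41,0]]
[[38,14],[45,0]]
[[38,14],[50,0]]
[[38,14],[50,0]]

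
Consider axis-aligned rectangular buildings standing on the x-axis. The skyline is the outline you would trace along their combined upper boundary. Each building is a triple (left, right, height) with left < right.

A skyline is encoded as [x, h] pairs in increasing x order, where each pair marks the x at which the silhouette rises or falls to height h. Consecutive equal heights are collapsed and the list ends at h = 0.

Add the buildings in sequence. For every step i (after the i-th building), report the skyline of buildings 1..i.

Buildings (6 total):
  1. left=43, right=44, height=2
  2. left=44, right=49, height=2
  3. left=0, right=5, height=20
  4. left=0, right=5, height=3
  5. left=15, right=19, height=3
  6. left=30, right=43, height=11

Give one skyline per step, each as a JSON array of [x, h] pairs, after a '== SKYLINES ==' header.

== SKYLINES ==
[[43,2],[44,0]]
[[43,2],[49,0]]
[[0,20],[5,0],[43,2],[49,0]]
[[0,20],[5,0],[43,2],[49,0]]
[[0,20],[5,0],[15,3],[19,0],[43,2],[49,0]]
[[0,20],[5,0],[15,3],[19,0],[30,11],[43,2],[49,0]]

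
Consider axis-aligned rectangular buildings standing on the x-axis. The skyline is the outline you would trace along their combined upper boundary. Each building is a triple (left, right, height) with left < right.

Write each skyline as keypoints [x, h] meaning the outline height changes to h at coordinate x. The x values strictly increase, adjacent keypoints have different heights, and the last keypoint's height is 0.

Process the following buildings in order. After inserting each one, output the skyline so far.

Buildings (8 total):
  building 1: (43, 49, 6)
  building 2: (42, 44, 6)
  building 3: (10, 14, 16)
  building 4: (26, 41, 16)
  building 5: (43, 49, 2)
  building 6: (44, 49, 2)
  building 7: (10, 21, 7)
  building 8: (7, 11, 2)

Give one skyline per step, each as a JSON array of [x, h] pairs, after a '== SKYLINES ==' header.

== SKYLINES ==
[[43,6],[49,0]]
[[42,6],[49,0]]
[[10,16],[14,0],[42,6],[49,0]]
[[10,16],[14,0],[26,16],[41,0],[42,6],[49,0]]
[[10,16],[14,0],[26,16],[41,0],[42,6],[49,0]]
[[10,16],[14,0],[26,16],[41,0],[42,6],[49,0]]
[[10,16],[14,7],[21,0],[26,16],[41,0],[42,6],[49,0]]
[[7,2],[10,16],[14,7],[21,0],[26,16],[41,0],[42,6],[49,0]]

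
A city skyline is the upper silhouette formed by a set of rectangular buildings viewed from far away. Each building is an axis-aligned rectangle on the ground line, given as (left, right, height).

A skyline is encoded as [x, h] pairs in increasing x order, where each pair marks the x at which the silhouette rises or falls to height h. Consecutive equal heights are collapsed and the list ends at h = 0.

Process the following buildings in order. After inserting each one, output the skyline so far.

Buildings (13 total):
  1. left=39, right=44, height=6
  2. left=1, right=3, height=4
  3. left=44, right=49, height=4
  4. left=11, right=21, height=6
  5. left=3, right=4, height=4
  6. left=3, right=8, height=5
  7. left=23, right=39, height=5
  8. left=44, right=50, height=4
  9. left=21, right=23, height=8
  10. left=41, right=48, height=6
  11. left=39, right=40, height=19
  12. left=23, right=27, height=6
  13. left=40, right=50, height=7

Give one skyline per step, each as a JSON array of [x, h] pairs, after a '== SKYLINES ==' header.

== SKYLINES ==
[[39,6],[44,0]]
[[1,4],[3,0],[39,6],[44,0]]
[[1,4],[3,0],[39,6],[44,4],[49,0]]
[[1,4],[3,0],[11,6],[21,0],[39,6],[44,4],[49,0]]
[[1,4],[4,0],[11,6],[21,0],[39,6],[44,4],[49,0]]
[[1,4],[3,5],[8,0],[11,6],[21,0],[39,6],[44,4],[49,0]]
[[1,4],[3,5],[8,0],[11,6],[21,0],[23,5],[39,6],[44,4],[49,0]]
[[1,4],[3,5],[8,0],[11,6],[21,0],[23,5],[39,6],[44,4],[50,0]]
[[1,4],[3,5],[8,0],[11,6],[21,8],[23,5],[39,6],[44,4],[50,0]]
[[1,4],[3,5],[8,0],[11,6],[21,8],[23,5],[39,6],[48,4],[50,0]]
[[1,4],[3,5],[8,0],[11,6],[21,8],[23,5],[39,19],[40,6],[48,4],[50,0]]
[[1,4],[3,5],[8,0],[11,6],[21,8],[23,6],[27,5],[39,19],[40,6],[48,4],[50,0]]
[[1,4],[3,5],[8,0],[11,6],[21,8],[23,6],[27,5],[39,19],[40,7],[50,0]]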